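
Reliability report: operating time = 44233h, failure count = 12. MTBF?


Formula: MTBF = Total operating time / Number of failures
MTBF = 44233 / 12
MTBF = 3686.08 hours

3686.08 hours


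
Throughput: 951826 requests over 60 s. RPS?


Formula: throughput = requests / seconds
throughput = 951826 / 60
throughput = 15863.77 requests/second

15863.77 requests/second


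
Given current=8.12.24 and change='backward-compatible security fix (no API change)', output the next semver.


Current: 8.12.24
Change category: 'backward-compatible security fix (no API change)' → patch bump
SemVer rule: patch bump → increment PATCH (MAJOR and MINOR unchanged)
New: 8.12.25

8.12.25


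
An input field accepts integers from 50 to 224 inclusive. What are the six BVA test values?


Range: [50, 224]
Boundaries: just below min, min, min+1, max-1, max, just above max
Values: [49, 50, 51, 223, 224, 225]

[49, 50, 51, 223, 224, 225]


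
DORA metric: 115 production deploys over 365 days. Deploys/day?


Formula: deployments per day = releases / days
= 115 / 365
= 0.315 deploys/day
(equivalently, 2.21 deploys/week)

0.315 deploys/day


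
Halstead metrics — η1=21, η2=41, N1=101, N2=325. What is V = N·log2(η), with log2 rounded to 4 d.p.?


Formula: V = N * log2(η), where N = N1 + N2 and η = η1 + η2
η = 21 + 41 = 62
N = 101 + 325 = 426
log2(62) ≈ 5.9542
V = 426 * 5.9542 = 2536.49

2536.49


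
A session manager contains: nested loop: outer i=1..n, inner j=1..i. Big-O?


Reasoning: triangle: n(n+1)/2 ~ n^2/2
Complexity: O(n^2)

O(n^2)


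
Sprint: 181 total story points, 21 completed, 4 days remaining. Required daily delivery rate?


Formula: Required rate = Remaining points / Days left
Remaining = 181 - 21 = 160 points
Required rate = 160 / 4 = 40.0 points/day

40.0 points/day


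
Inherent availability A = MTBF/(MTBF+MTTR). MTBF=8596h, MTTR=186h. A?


Availability = MTBF / (MTBF + MTTR)
Availability = 8596 / (8596 + 186)
Availability = 8596 / 8782
Availability = 97.882%

97.882%


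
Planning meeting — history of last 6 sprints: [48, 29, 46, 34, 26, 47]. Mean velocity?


Formula: Avg velocity = Total points / Number of sprints
Points: [48, 29, 46, 34, 26, 47]
Sum = 48 + 29 + 46 + 34 + 26 + 47 = 230
Avg velocity = 230 / 6 = 38.33 points/sprint

38.33 points/sprint


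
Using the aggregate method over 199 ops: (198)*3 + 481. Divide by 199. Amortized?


Formula: Amortized cost = Total cost / Operations
Total cost = (198 * 3) + (1 * 481)
Total cost = 594 + 481 = 1075
Amortized = 1075 / 199 = 5.402

5.402


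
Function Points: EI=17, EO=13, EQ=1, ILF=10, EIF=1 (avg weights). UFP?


UFP = EI*4 + EO*5 + EQ*4 + ILF*10 + EIF*7
UFP = 17*4 + 13*5 + 1*4 + 10*10 + 1*7
UFP = 68 + 65 + 4 + 100 + 7
UFP = 244

244


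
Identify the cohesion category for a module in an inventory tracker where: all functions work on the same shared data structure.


Reasoning: Functions share data
Type: Communicational cohesion

Communicational cohesion


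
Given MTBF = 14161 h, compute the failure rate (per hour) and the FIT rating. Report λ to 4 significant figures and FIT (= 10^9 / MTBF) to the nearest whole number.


Formula: λ = 1 / MTBF; FIT = λ × 1e9 = 1e9 / MTBF
λ = 1 / 14161 ≈ 7.062e-05 failures/hour
FIT = 1e9 / 14161 ≈ 70616 failures per 1e9 hours (nearest whole number)

λ = 7.062e-05 /h, FIT = 70616


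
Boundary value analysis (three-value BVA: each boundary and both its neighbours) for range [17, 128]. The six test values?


Range: [17, 128]
Boundaries: just below min, min, min+1, max-1, max, just above max
Values: [16, 17, 18, 127, 128, 129]

[16, 17, 18, 127, 128, 129]


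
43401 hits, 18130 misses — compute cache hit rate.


Formula: hit rate = hits / (hits + misses) * 100
hit rate = 43401 / (43401 + 18130) * 100
hit rate = 43401 / 61531 * 100
hit rate = 70.54%

70.54%


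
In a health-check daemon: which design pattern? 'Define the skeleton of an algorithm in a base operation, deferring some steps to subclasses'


This matches the Template Method pattern

Template Method


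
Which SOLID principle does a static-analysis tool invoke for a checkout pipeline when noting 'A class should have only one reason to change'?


This describes the Single Responsibility Principle (SRP)

Single Responsibility Principle (SRP)


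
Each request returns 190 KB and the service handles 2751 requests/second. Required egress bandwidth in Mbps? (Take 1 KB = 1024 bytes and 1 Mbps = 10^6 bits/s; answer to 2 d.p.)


Formula: Mbps = payload_bytes * RPS * 8 / 1e6
Payload per request = 190 KB = 190 * 1024 = 194560 bytes
Total bytes/sec = 194560 * 2751 = 535234560
Total bits/sec = 535234560 * 8 = 4281876480
Mbps = 4281876480 / 1e6 = 4281.88

4281.88 Mbps


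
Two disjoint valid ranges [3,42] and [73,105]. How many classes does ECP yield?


Valid ranges: [3,42] and [73,105]
Class 1: x < 3 — invalid
Class 2: 3 ≤ x ≤ 42 — valid
Class 3: 42 < x < 73 — invalid (gap between ranges)
Class 4: 73 ≤ x ≤ 105 — valid
Class 5: x > 105 — invalid
Total equivalence classes: 5

5 equivalence classes


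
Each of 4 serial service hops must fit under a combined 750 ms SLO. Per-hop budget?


Formula: per_stage = total_budget / stages
per_stage = 750 / 4
per_stage = 187.5 ms

187.5 ms


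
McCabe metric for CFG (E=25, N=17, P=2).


Formula: V(G) = E - N + 2P
V(G) = 25 - 17 + 2*2
V(G) = 8 + 4
V(G) = 12

12


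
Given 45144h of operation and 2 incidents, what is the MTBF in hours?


Formula: MTBF = Total operating time / Number of failures
MTBF = 45144 / 2
MTBF = 22572.0 hours

22572.0 hours


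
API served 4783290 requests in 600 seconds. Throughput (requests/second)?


Formula: throughput = requests / seconds
throughput = 4783290 / 600
throughput = 7972.15 requests/second

7972.15 requests/second


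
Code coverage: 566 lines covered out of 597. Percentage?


Coverage = covered / total * 100
Coverage = 566 / 597 * 100
Coverage = 94.81%

94.81%


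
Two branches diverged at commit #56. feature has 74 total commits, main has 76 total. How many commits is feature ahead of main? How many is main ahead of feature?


Common ancestor: commit #56
feature commits after divergence: 74 - 56 = 18
main commits after divergence: 76 - 56 = 20
feature is 18 commits ahead of main
main is 20 commits ahead of feature

feature ahead: 18, main ahead: 20


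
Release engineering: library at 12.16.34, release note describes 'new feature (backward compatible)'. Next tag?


Current: 12.16.34
Change category: 'new feature (backward compatible)' → minor bump
SemVer rule: minor bump → increment MINOR, reset PATCH to 0 (MAJOR unchanged)
New: 12.17.0

12.17.0


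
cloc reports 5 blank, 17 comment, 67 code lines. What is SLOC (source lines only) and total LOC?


Total LOC = blank + comment + code
Total LOC = 5 + 17 + 67 = 89
SLOC (source only) = code = 67

Total LOC: 89, SLOC: 67


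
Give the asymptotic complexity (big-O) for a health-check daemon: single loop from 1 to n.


Reasoning: one pass through n items
Complexity: O(n)

O(n)


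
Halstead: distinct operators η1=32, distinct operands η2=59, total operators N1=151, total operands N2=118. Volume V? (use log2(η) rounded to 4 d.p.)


Formula: V = N * log2(η), where N = N1 + N2 and η = η1 + η2
η = 32 + 59 = 91
N = 151 + 118 = 269
log2(91) ≈ 6.5078
V = 269 * 6.5078 = 1750.60

1750.60


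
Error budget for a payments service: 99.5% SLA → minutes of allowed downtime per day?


Formula: allowed downtime = period * (100 - SLA) / 100
Period (day) = 1440 minutes
Unavailability fraction = (100 - 99.5) / 100
Allowed downtime = 1440 * (100 - 99.5) / 100
Allowed downtime = 7.2 minutes

7.2 minutes


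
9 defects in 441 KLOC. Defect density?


Defect density = defects / KLOC
Defect density = 9 / 441
Defect density = 0.02 defects/KLOC

0.02 defects/KLOC


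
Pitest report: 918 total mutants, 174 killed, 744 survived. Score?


Mutation score = killed / total * 100
Mutation score = 174 / 918 * 100
Mutation score = 18.95%

18.95%


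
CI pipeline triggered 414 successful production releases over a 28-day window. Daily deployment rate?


Formula: deployments per day = releases / days
= 414 / 28
= 14.786 deploys/day
(equivalently, 103.5 deploys/week)

14.786 deploys/day


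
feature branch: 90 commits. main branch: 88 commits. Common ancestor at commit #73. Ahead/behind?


Common ancestor: commit #73
feature commits after divergence: 90 - 73 = 17
main commits after divergence: 88 - 73 = 15
feature is 17 commits ahead of main
main is 15 commits ahead of feature

feature ahead: 17, main ahead: 15


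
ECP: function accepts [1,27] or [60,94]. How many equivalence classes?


Valid ranges: [1,27] and [60,94]
Class 1: x < 1 — invalid
Class 2: 1 ≤ x ≤ 27 — valid
Class 3: 27 < x < 60 — invalid (gap between ranges)
Class 4: 60 ≤ x ≤ 94 — valid
Class 5: x > 94 — invalid
Total equivalence classes: 5

5 equivalence classes


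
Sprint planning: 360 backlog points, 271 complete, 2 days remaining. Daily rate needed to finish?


Formula: Required rate = Remaining points / Days left
Remaining = 360 - 271 = 89 points
Required rate = 89 / 2 = 44.5 points/day

44.5 points/day


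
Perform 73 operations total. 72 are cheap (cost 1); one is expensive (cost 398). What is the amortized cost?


Formula: Amortized cost = Total cost / Operations
Total cost = (72 * 1) + (1 * 398)
Total cost = 72 + 398 = 470
Amortized = 470 / 73 = 6.4384

6.4384


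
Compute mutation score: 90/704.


Mutation score = killed / total * 100
Mutation score = 90 / 704 * 100
Mutation score = 12.78%

12.78%


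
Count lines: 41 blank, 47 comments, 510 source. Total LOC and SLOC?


Total LOC = blank + comment + code
Total LOC = 41 + 47 + 510 = 598
SLOC (source only) = code = 510

Total LOC: 598, SLOC: 510


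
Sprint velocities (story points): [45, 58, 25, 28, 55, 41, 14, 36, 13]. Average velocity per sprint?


Formula: Avg velocity = Total points / Number of sprints
Points: [45, 58, 25, 28, 55, 41, 14, 36, 13]
Sum = 45 + 58 + 25 + 28 + 55 + 41 + 14 + 36 + 13 = 315
Avg velocity = 315 / 9 = 35.0 points/sprint

35.0 points/sprint


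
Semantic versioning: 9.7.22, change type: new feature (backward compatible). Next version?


Current: 9.7.22
Change category: 'new feature (backward compatible)' → minor bump
SemVer rule: minor bump → increment MINOR, reset PATCH to 0 (MAJOR unchanged)
New: 9.8.0

9.8.0


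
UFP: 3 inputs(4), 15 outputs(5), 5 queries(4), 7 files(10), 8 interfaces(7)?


UFP = EI*4 + EO*5 + EQ*4 + ILF*10 + EIF*7
UFP = 3*4 + 15*5 + 5*4 + 7*10 + 8*7
UFP = 12 + 75 + 20 + 70 + 56
UFP = 233

233


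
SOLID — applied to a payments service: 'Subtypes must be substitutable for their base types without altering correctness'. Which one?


This describes the Liskov Substitution Principle (LSP)

Liskov Substitution Principle (LSP)


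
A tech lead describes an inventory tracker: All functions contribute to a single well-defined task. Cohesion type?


Reasoning: Best: single purpose
Type: Functional cohesion

Functional cohesion


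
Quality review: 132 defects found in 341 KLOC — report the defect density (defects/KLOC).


Defect density = defects / KLOC
Defect density = 132 / 341
Defect density = 0.387 defects/KLOC

0.387 defects/KLOC


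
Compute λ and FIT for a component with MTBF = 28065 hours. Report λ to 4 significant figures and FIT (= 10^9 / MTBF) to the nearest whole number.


Formula: λ = 1 / MTBF; FIT = λ × 1e9 = 1e9 / MTBF
λ = 1 / 28065 ≈ 3.563e-05 failures/hour
FIT = 1e9 / 28065 ≈ 35632 failures per 1e9 hours (nearest whole number)

λ = 3.563e-05 /h, FIT = 35632


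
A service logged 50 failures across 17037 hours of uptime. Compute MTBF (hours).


Formula: MTBF = Total operating time / Number of failures
MTBF = 17037 / 50
MTBF = 340.74 hours

340.74 hours


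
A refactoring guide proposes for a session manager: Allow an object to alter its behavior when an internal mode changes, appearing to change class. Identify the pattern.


This matches the State pattern

State


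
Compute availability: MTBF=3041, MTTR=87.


Availability = MTBF / (MTBF + MTTR)
Availability = 3041 / (3041 + 87)
Availability = 3041 / 3128
Availability = 97.2187%

97.2187%


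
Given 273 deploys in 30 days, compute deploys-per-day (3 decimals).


Formula: deployments per day = releases / days
= 273 / 30
= 9.1 deploys/day
(equivalently, 63.7 deploys/week)

9.1 deploys/day


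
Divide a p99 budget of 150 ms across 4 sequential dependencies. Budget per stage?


Formula: per_stage = total_budget / stages
per_stage = 150 / 4
per_stage = 37.5 ms

37.5 ms


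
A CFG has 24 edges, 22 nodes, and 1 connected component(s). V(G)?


Formula: V(G) = E - N + 2P
V(G) = 24 - 22 + 2*1
V(G) = 2 + 2
V(G) = 4

4


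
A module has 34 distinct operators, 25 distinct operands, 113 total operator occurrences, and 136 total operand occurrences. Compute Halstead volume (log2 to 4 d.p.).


Formula: V = N * log2(η), where N = N1 + N2 and η = η1 + η2
η = 34 + 25 = 59
N = 113 + 136 = 249
log2(59) ≈ 5.8826
V = 249 * 5.8826 = 1464.77

1464.77


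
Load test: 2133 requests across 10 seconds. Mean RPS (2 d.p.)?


Formula: throughput = requests / seconds
throughput = 2133 / 10
throughput = 213.3 requests/second

213.3 requests/second


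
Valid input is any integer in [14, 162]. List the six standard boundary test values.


Range: [14, 162]
Boundaries: just below min, min, min+1, max-1, max, just above max
Values: [13, 14, 15, 161, 162, 163]

[13, 14, 15, 161, 162, 163]


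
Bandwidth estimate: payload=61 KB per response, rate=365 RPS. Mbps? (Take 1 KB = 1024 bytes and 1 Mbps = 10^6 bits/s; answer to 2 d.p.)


Formula: Mbps = payload_bytes * RPS * 8 / 1e6
Payload per request = 61 KB = 61 * 1024 = 62464 bytes
Total bytes/sec = 62464 * 365 = 22799360
Total bits/sec = 22799360 * 8 = 182394880
Mbps = 182394880 / 1e6 = 182.39

182.39 Mbps


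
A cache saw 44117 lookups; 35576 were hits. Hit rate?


Formula: hit rate = hits / (hits + misses) * 100
hit rate = 35576 / (35576 + 8541) * 100
hit rate = 35576 / 44117 * 100
hit rate = 80.64%

80.64%


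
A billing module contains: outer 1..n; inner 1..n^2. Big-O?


Reasoning: n times n^2
Complexity: O(n^3)

O(n^3)


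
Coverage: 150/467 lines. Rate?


Coverage = covered / total * 100
Coverage = 150 / 467 * 100
Coverage = 32.12%

32.12%


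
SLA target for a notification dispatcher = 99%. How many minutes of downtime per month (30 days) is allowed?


Formula: allowed downtime = period * (100 - SLA) / 100
Period (month (30 days)) = 43200 minutes
Unavailability fraction = (100 - 99.0) / 100
Allowed downtime = 43200 * (100 - 99.0) / 100
Allowed downtime = 432.0 minutes

432.0 minutes


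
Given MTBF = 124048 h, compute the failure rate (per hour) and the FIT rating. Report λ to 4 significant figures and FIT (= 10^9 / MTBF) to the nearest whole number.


Formula: λ = 1 / MTBF; FIT = λ × 1e9 = 1e9 / MTBF
λ = 1 / 124048 ≈ 8.061e-06 failures/hour
FIT = 1e9 / 124048 ≈ 8061 failures per 1e9 hours (nearest whole number)

λ = 8.061e-06 /h, FIT = 8061


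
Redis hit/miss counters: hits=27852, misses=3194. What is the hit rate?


Formula: hit rate = hits / (hits + misses) * 100
hit rate = 27852 / (27852 + 3194) * 100
hit rate = 27852 / 31046 * 100
hit rate = 89.71%

89.71%


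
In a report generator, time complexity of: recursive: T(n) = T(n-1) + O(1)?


Reasoning: linear recursion with constant work per frame
Complexity: O(n)

O(n)


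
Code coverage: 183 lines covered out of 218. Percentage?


Coverage = covered / total * 100
Coverage = 183 / 218 * 100
Coverage = 83.94%

83.94%


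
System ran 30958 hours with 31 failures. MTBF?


Formula: MTBF = Total operating time / Number of failures
MTBF = 30958 / 31
MTBF = 998.65 hours

998.65 hours


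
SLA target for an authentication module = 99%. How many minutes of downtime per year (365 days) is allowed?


Formula: allowed downtime = period * (100 - SLA) / 100
Period (year (365 days)) = 525600 minutes
Unavailability fraction = (100 - 99.0) / 100
Allowed downtime = 525600 * (100 - 99.0) / 100
Allowed downtime = 5256.0 minutes

5256.0 minutes


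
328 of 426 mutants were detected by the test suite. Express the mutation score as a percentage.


Mutation score = killed / total * 100
Mutation score = 328 / 426 * 100
Mutation score = 77.0%

77.0%


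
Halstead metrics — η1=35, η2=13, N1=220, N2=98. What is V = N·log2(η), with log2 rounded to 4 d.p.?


Formula: V = N * log2(η), where N = N1 + N2 and η = η1 + η2
η = 35 + 13 = 48
N = 220 + 98 = 318
log2(48) ≈ 5.5850
V = 318 * 5.5850 = 1776.03

1776.03


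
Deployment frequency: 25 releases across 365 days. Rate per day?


Formula: deployments per day = releases / days
= 25 / 365
= 0.068 deploys/day
(equivalently, 0.48 deploys/week)

0.068 deploys/day


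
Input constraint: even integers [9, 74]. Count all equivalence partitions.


Constraint: even integers in [9, 74]
Class 1: x < 9 — out-of-range invalid
Class 2: x in [9,74] but odd — wrong type invalid
Class 3: x in [9,74] and even — valid
Class 4: x > 74 — out-of-range invalid
Total equivalence classes: 4

4 equivalence classes


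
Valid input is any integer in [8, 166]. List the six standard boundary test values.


Range: [8, 166]
Boundaries: just below min, min, min+1, max-1, max, just above max
Values: [7, 8, 9, 165, 166, 167]

[7, 8, 9, 165, 166, 167]


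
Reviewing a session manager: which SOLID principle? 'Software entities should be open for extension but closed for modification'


This describes the Open/Closed Principle (OCP)

Open/Closed Principle (OCP)


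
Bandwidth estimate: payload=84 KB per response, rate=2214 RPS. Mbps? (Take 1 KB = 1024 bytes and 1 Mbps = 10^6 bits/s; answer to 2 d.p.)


Formula: Mbps = payload_bytes * RPS * 8 / 1e6
Payload per request = 84 KB = 84 * 1024 = 86016 bytes
Total bytes/sec = 86016 * 2214 = 190439424
Total bits/sec = 190439424 * 8 = 1523515392
Mbps = 1523515392 / 1e6 = 1523.52

1523.52 Mbps


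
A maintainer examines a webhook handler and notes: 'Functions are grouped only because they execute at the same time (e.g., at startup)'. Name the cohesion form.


Reasoning: Related by timing only
Type: Temporal cohesion

Temporal cohesion


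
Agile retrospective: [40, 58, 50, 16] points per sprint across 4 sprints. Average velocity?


Formula: Avg velocity = Total points / Number of sprints
Points: [40, 58, 50, 16]
Sum = 40 + 58 + 50 + 16 = 164
Avg velocity = 164 / 4 = 41.0 points/sprint

41.0 points/sprint


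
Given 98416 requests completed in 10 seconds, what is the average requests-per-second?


Formula: throughput = requests / seconds
throughput = 98416 / 10
throughput = 9841.6 requests/second

9841.6 requests/second


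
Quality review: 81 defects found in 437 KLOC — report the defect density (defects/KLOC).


Defect density = defects / KLOC
Defect density = 81 / 437
Defect density = 0.185 defects/KLOC

0.185 defects/KLOC


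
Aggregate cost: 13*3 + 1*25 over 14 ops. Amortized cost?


Formula: Amortized cost = Total cost / Operations
Total cost = (13 * 3) + (1 * 25)
Total cost = 39 + 25 = 64
Amortized = 64 / 14 = 4.5714

4.5714


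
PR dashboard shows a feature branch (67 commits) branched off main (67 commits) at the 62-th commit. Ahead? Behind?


Common ancestor: commit #62
feature commits after divergence: 67 - 62 = 5
main commits after divergence: 67 - 62 = 5
feature is 5 commits ahead of main
main is 5 commits ahead of feature

feature ahead: 5, main ahead: 5


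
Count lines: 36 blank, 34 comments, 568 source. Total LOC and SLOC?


Total LOC = blank + comment + code
Total LOC = 36 + 34 + 568 = 638
SLOC (source only) = code = 568

Total LOC: 638, SLOC: 568


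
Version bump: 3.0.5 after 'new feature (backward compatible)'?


Current: 3.0.5
Change category: 'new feature (backward compatible)' → minor bump
SemVer rule: minor bump → increment MINOR, reset PATCH to 0 (MAJOR unchanged)
New: 3.1.0

3.1.0


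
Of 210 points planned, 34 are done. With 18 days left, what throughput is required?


Formula: Required rate = Remaining points / Days left
Remaining = 210 - 34 = 176 points
Required rate = 176 / 18 = 9.78 points/day

9.78 points/day


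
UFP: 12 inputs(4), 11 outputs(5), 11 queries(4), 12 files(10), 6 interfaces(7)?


UFP = EI*4 + EO*5 + EQ*4 + ILF*10 + EIF*7
UFP = 12*4 + 11*5 + 11*4 + 12*10 + 6*7
UFP = 48 + 55 + 44 + 120 + 42
UFP = 309

309


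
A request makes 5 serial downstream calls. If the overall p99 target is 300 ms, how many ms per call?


Formula: per_stage = total_budget / stages
per_stage = 300 / 5
per_stage = 60.0 ms

60.0 ms


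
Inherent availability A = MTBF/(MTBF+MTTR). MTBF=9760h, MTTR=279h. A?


Availability = MTBF / (MTBF + MTTR)
Availability = 9760 / (9760 + 279)
Availability = 9760 / 10039
Availability = 97.2208%

97.2208%


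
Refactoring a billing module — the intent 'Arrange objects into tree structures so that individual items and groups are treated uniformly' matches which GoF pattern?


This matches the Composite pattern

Composite


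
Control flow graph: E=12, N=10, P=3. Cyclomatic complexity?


Formula: V(G) = E - N + 2P
V(G) = 12 - 10 + 2*3
V(G) = 2 + 6
V(G) = 8

8


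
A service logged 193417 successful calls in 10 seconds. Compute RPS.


Formula: throughput = requests / seconds
throughput = 193417 / 10
throughput = 19341.7 requests/second

19341.7 requests/second


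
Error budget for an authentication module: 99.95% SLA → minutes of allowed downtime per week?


Formula: allowed downtime = period * (100 - SLA) / 100
Period (week) = 10080 minutes
Unavailability fraction = (100 - 99.95) / 100
Allowed downtime = 10080 * (100 - 99.95) / 100
Allowed downtime = 5.04 minutes

5.04 minutes


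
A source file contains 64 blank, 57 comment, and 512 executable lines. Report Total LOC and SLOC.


Total LOC = blank + comment + code
Total LOC = 64 + 57 + 512 = 633
SLOC (source only) = code = 512

Total LOC: 633, SLOC: 512


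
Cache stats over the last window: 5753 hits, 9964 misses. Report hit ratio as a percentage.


Formula: hit rate = hits / (hits + misses) * 100
hit rate = 5753 / (5753 + 9964) * 100
hit rate = 5753 / 15717 * 100
hit rate = 36.6%

36.6%


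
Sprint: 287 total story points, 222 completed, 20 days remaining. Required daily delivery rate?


Formula: Required rate = Remaining points / Days left
Remaining = 287 - 222 = 65 points
Required rate = 65 / 20 = 3.25 points/day

3.25 points/day


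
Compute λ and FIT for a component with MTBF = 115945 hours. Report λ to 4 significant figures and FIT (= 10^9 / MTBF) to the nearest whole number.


Formula: λ = 1 / MTBF; FIT = λ × 1e9 = 1e9 / MTBF
λ = 1 / 115945 ≈ 8.625e-06 failures/hour
FIT = 1e9 / 115945 ≈ 8625 failures per 1e9 hours (nearest whole number)

λ = 8.625e-06 /h, FIT = 8625


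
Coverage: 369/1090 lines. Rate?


Coverage = covered / total * 100
Coverage = 369 / 1090 * 100
Coverage = 33.85%

33.85%


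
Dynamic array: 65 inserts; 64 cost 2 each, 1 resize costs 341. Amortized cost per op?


Formula: Amortized cost = Total cost / Operations
Total cost = (64 * 2) + (1 * 341)
Total cost = 128 + 341 = 469
Amortized = 469 / 65 = 7.2154

7.2154


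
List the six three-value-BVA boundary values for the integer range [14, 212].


Range: [14, 212]
Boundaries: just below min, min, min+1, max-1, max, just above max
Values: [13, 14, 15, 211, 212, 213]

[13, 14, 15, 211, 212, 213]


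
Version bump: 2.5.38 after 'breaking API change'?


Current: 2.5.38
Change category: 'breaking API change' → major bump
SemVer rule: major bump → increment MAJOR, reset MINOR and PATCH to 0
New: 3.0.0

3.0.0


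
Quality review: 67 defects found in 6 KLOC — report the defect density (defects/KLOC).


Defect density = defects / KLOC
Defect density = 67 / 6
Defect density = 11.167 defects/KLOC

11.167 defects/KLOC


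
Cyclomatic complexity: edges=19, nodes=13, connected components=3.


Formula: V(G) = E - N + 2P
V(G) = 19 - 13 + 2*3
V(G) = 6 + 6
V(G) = 12

12


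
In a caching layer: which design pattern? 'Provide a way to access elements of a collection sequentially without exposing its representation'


This matches the Iterator pattern

Iterator


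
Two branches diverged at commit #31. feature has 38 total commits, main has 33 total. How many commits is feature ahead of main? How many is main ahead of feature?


Common ancestor: commit #31
feature commits after divergence: 38 - 31 = 7
main commits after divergence: 33 - 31 = 2
feature is 7 commits ahead of main
main is 2 commits ahead of feature

feature ahead: 7, main ahead: 2


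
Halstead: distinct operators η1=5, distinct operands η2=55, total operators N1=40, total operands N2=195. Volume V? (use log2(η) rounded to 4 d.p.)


Formula: V = N * log2(η), where N = N1 + N2 and η = η1 + η2
η = 5 + 55 = 60
N = 40 + 195 = 235
log2(60) ≈ 5.9069
V = 235 * 5.9069 = 1388.12

1388.12


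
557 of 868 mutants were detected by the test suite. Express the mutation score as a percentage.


Mutation score = killed / total * 100
Mutation score = 557 / 868 * 100
Mutation score = 64.17%

64.17%


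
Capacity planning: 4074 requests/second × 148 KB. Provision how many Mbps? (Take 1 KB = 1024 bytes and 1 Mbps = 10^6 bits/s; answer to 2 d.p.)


Formula: Mbps = payload_bytes * RPS * 8 / 1e6
Payload per request = 148 KB = 148 * 1024 = 151552 bytes
Total bytes/sec = 151552 * 4074 = 617422848
Total bits/sec = 617422848 * 8 = 4939382784
Mbps = 4939382784 / 1e6 = 4939.38

4939.38 Mbps


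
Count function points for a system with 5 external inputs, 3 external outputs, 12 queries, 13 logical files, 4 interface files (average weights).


UFP = EI*4 + EO*5 + EQ*4 + ILF*10 + EIF*7
UFP = 5*4 + 3*5 + 12*4 + 13*10 + 4*7
UFP = 20 + 15 + 48 + 130 + 28
UFP = 241

241


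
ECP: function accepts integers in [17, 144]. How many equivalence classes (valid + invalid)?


Valid range: [17, 144]
Class 1: x < 17 — invalid
Class 2: 17 ≤ x ≤ 144 — valid
Class 3: x > 144 — invalid
Total equivalence classes: 3

3 equivalence classes


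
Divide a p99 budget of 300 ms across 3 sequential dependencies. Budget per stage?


Formula: per_stage = total_budget / stages
per_stage = 300 / 3
per_stage = 100.0 ms

100.0 ms


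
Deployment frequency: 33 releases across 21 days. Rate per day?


Formula: deployments per day = releases / days
= 33 / 21
= 1.571 deploys/day
(equivalently, 11.0 deploys/week)

1.571 deploys/day


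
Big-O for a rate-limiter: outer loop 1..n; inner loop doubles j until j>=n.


Reasoning: linear outer times logarithmic inner
Complexity: O(n log n)

O(n log n)


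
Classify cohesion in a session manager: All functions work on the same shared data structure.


Reasoning: Functions share data
Type: Communicational cohesion

Communicational cohesion


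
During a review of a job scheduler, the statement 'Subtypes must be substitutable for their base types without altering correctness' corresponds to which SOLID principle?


This describes the Liskov Substitution Principle (LSP)

Liskov Substitution Principle (LSP)


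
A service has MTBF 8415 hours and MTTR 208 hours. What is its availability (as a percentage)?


Availability = MTBF / (MTBF + MTTR)
Availability = 8415 / (8415 + 208)
Availability = 8415 / 8623
Availability = 97.5878%

97.5878%


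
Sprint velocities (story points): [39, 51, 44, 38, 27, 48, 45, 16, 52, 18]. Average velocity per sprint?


Formula: Avg velocity = Total points / Number of sprints
Points: [39, 51, 44, 38, 27, 48, 45, 16, 52, 18]
Sum = 39 + 51 + 44 + 38 + 27 + 48 + 45 + 16 + 52 + 18 = 378
Avg velocity = 378 / 10 = 37.8 points/sprint

37.8 points/sprint


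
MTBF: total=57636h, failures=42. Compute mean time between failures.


Formula: MTBF = Total operating time / Number of failures
MTBF = 57636 / 42
MTBF = 1372.29 hours

1372.29 hours


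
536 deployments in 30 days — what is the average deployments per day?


Formula: deployments per day = releases / days
= 536 / 30
= 17.867 deploys/day
(equivalently, 125.07 deploys/week)

17.867 deploys/day


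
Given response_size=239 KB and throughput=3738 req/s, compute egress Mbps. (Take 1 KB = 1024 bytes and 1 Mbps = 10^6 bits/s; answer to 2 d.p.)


Formula: Mbps = payload_bytes * RPS * 8 / 1e6
Payload per request = 239 KB = 239 * 1024 = 244736 bytes
Total bytes/sec = 244736 * 3738 = 914823168
Total bits/sec = 914823168 * 8 = 7318585344
Mbps = 7318585344 / 1e6 = 7318.59

7318.59 Mbps


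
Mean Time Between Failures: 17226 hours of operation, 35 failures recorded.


Formula: MTBF = Total operating time / Number of failures
MTBF = 17226 / 35
MTBF = 492.17 hours

492.17 hours


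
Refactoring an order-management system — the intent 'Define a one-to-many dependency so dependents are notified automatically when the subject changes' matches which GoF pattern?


This matches the Observer pattern

Observer


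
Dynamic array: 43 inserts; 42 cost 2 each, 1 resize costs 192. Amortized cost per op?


Formula: Amortized cost = Total cost / Operations
Total cost = (42 * 2) + (1 * 192)
Total cost = 84 + 192 = 276
Amortized = 276 / 43 = 6.4186

6.4186


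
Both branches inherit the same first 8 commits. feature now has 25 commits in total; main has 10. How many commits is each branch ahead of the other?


Common ancestor: commit #8
feature commits after divergence: 25 - 8 = 17
main commits after divergence: 10 - 8 = 2
feature is 17 commits ahead of main
main is 2 commits ahead of feature

feature ahead: 17, main ahead: 2


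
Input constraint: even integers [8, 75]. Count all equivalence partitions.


Constraint: even integers in [8, 75]
Class 1: x < 8 — out-of-range invalid
Class 2: x in [8,75] but odd — wrong type invalid
Class 3: x in [8,75] and even — valid
Class 4: x > 75 — out-of-range invalid
Total equivalence classes: 4

4 equivalence classes


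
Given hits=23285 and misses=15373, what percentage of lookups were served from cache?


Formula: hit rate = hits / (hits + misses) * 100
hit rate = 23285 / (23285 + 15373) * 100
hit rate = 23285 / 38658 * 100
hit rate = 60.23%

60.23%


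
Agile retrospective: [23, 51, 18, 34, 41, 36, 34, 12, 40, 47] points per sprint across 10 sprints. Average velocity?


Formula: Avg velocity = Total points / Number of sprints
Points: [23, 51, 18, 34, 41, 36, 34, 12, 40, 47]
Sum = 23 + 51 + 18 + 34 + 41 + 36 + 34 + 12 + 40 + 47 = 336
Avg velocity = 336 / 10 = 33.6 points/sprint

33.6 points/sprint


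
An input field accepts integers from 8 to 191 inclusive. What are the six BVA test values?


Range: [8, 191]
Boundaries: just below min, min, min+1, max-1, max, just above max
Values: [7, 8, 9, 190, 191, 192]

[7, 8, 9, 190, 191, 192]


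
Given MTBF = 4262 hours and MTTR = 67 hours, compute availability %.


Availability = MTBF / (MTBF + MTTR)
Availability = 4262 / (4262 + 67)
Availability = 4262 / 4329
Availability = 98.4523%

98.4523%


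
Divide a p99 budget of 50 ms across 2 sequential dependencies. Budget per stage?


Formula: per_stage = total_budget / stages
per_stage = 50 / 2
per_stage = 25.0 ms

25.0 ms


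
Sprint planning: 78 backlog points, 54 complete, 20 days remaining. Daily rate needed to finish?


Formula: Required rate = Remaining points / Days left
Remaining = 78 - 54 = 24 points
Required rate = 24 / 20 = 1.2 points/day

1.2 points/day


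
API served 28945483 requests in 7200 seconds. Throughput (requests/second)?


Formula: throughput = requests / seconds
throughput = 28945483 / 7200
throughput = 4020.21 requests/second

4020.21 requests/second


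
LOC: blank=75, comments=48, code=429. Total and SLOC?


Total LOC = blank + comment + code
Total LOC = 75 + 48 + 429 = 552
SLOC (source only) = code = 429

Total LOC: 552, SLOC: 429


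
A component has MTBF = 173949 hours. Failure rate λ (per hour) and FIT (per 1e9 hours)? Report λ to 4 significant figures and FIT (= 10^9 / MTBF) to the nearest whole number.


Formula: λ = 1 / MTBF; FIT = λ × 1e9 = 1e9 / MTBF
λ = 1 / 173949 ≈ 5.749e-06 failures/hour
FIT = 1e9 / 173949 ≈ 5749 failures per 1e9 hours (nearest whole number)

λ = 5.749e-06 /h, FIT = 5749


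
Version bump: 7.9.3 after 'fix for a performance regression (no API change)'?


Current: 7.9.3
Change category: 'fix for a performance regression (no API change)' → patch bump
SemVer rule: patch bump → increment PATCH (MAJOR and MINOR unchanged)
New: 7.9.4

7.9.4


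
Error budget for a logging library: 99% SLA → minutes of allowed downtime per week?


Formula: allowed downtime = period * (100 - SLA) / 100
Period (week) = 10080 minutes
Unavailability fraction = (100 - 99.0) / 100
Allowed downtime = 10080 * (100 - 99.0) / 100
Allowed downtime = 100.8 minutes

100.8 minutes


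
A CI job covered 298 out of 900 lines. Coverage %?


Coverage = covered / total * 100
Coverage = 298 / 900 * 100
Coverage = 33.11%

33.11%


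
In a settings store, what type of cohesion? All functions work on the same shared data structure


Reasoning: Functions share data
Type: Communicational cohesion

Communicational cohesion


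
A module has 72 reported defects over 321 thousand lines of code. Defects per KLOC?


Defect density = defects / KLOC
Defect density = 72 / 321
Defect density = 0.224 defects/KLOC

0.224 defects/KLOC


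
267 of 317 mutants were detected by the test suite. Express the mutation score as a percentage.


Mutation score = killed / total * 100
Mutation score = 267 / 317 * 100
Mutation score = 84.23%

84.23%


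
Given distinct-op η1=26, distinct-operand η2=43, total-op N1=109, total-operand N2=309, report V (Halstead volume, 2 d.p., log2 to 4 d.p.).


Formula: V = N * log2(η), where N = N1 + N2 and η = η1 + η2
η = 26 + 43 = 69
N = 109 + 309 = 418
log2(69) ≈ 6.1085
V = 418 * 6.1085 = 2553.35

2553.35


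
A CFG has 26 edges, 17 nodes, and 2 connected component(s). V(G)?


Formula: V(G) = E - N + 2P
V(G) = 26 - 17 + 2*2
V(G) = 9 + 4
V(G) = 13

13


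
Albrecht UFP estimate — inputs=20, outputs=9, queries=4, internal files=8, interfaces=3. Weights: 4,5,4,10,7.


UFP = EI*4 + EO*5 + EQ*4 + ILF*10 + EIF*7
UFP = 20*4 + 9*5 + 4*4 + 8*10 + 3*7
UFP = 80 + 45 + 16 + 80 + 21
UFP = 242

242


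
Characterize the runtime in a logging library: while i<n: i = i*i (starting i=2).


Reasoning: squaring drives double-exponential growth; iterations ~ log log n
Complexity: O(log log n)

O(log log n)


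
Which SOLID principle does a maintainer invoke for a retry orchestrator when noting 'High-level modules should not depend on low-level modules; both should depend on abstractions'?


This describes the Dependency Inversion Principle (DIP)

Dependency Inversion Principle (DIP)


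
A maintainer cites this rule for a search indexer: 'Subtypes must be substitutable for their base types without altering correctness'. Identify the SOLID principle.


This describes the Liskov Substitution Principle (LSP)

Liskov Substitution Principle (LSP)


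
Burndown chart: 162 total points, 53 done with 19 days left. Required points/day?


Formula: Required rate = Remaining points / Days left
Remaining = 162 - 53 = 109 points
Required rate = 109 / 19 = 5.74 points/day

5.74 points/day


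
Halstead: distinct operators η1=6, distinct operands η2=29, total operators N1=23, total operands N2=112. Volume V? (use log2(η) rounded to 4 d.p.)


Formula: V = N * log2(η), where N = N1 + N2 and η = η1 + η2
η = 6 + 29 = 35
N = 23 + 112 = 135
log2(35) ≈ 5.1293
V = 135 * 5.1293 = 692.46

692.46


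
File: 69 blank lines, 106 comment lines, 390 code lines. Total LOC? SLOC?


Total LOC = blank + comment + code
Total LOC = 69 + 106 + 390 = 565
SLOC (source only) = code = 390

Total LOC: 565, SLOC: 390


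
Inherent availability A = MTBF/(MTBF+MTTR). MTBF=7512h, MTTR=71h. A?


Availability = MTBF / (MTBF + MTTR)
Availability = 7512 / (7512 + 71)
Availability = 7512 / 7583
Availability = 99.0637%

99.0637%


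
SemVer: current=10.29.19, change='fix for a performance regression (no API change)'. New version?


Current: 10.29.19
Change category: 'fix for a performance regression (no API change)' → patch bump
SemVer rule: patch bump → increment PATCH (MAJOR and MINOR unchanged)
New: 10.29.20

10.29.20


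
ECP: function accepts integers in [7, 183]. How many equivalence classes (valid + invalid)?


Valid range: [7, 183]
Class 1: x < 7 — invalid
Class 2: 7 ≤ x ≤ 183 — valid
Class 3: x > 183 — invalid
Total equivalence classes: 3

3 equivalence classes


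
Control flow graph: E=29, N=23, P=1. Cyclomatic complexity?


Formula: V(G) = E - N + 2P
V(G) = 29 - 23 + 2*1
V(G) = 6 + 2
V(G) = 8

8


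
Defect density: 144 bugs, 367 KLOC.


Defect density = defects / KLOC
Defect density = 144 / 367
Defect density = 0.392 defects/KLOC

0.392 defects/KLOC


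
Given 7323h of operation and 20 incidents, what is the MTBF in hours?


Formula: MTBF = Total operating time / Number of failures
MTBF = 7323 / 20
MTBF = 366.15 hours

366.15 hours


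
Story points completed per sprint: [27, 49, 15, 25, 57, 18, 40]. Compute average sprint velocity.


Formula: Avg velocity = Total points / Number of sprints
Points: [27, 49, 15, 25, 57, 18, 40]
Sum = 27 + 49 + 15 + 25 + 57 + 18 + 40 = 231
Avg velocity = 231 / 7 = 33.0 points/sprint

33.0 points/sprint


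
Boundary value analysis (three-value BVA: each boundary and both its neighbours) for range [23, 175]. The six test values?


Range: [23, 175]
Boundaries: just below min, min, min+1, max-1, max, just above max
Values: [22, 23, 24, 174, 175, 176]

[22, 23, 24, 174, 175, 176]


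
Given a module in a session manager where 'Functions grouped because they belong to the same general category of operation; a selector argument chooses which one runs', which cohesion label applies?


Reasoning: Grouped by category of activity, not by data or sequence
Type: Logical cohesion

Logical cohesion


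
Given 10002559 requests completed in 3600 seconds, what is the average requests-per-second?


Formula: throughput = requests / seconds
throughput = 10002559 / 3600
throughput = 2778.49 requests/second

2778.49 requests/second


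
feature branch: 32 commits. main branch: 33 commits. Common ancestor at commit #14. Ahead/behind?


Common ancestor: commit #14
feature commits after divergence: 32 - 14 = 18
main commits after divergence: 33 - 14 = 19
feature is 18 commits ahead of main
main is 19 commits ahead of feature

feature ahead: 18, main ahead: 19


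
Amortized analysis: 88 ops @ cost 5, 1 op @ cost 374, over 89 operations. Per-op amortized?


Formula: Amortized cost = Total cost / Operations
Total cost = (88 * 5) + (1 * 374)
Total cost = 440 + 374 = 814
Amortized = 814 / 89 = 9.1461

9.1461


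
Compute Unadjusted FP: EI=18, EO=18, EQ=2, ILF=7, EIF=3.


UFP = EI*4 + EO*5 + EQ*4 + ILF*10 + EIF*7
UFP = 18*4 + 18*5 + 2*4 + 7*10 + 3*7
UFP = 72 + 90 + 8 + 70 + 21
UFP = 261

261


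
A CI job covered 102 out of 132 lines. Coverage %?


Coverage = covered / total * 100
Coverage = 102 / 132 * 100
Coverage = 77.27%

77.27%


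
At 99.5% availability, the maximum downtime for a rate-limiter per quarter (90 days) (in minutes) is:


Formula: allowed downtime = period * (100 - SLA) / 100
Period (quarter (90 days)) = 129600 minutes
Unavailability fraction = (100 - 99.5) / 100
Allowed downtime = 129600 * (100 - 99.5) / 100
Allowed downtime = 648.0 minutes

648.0 minutes
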